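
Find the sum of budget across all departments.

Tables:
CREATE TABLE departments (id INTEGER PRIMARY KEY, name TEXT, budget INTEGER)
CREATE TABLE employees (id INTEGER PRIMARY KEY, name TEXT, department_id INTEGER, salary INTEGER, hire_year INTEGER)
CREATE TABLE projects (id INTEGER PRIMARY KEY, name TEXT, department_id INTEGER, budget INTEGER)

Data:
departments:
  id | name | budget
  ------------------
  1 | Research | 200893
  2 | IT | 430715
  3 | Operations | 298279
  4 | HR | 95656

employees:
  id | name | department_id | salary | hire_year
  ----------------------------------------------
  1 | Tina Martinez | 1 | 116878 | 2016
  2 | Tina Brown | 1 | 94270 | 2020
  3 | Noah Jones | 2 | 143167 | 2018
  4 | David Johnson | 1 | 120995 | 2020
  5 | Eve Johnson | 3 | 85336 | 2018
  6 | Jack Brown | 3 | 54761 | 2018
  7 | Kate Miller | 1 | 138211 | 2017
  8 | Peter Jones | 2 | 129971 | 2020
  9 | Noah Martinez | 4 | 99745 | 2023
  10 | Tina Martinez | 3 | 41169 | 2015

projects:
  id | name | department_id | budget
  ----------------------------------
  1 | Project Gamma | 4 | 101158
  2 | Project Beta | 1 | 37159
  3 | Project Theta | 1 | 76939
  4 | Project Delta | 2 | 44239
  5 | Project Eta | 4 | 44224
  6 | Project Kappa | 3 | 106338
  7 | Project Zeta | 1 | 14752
SELECT SUM(budget) FROM departments

Execution result:
1025543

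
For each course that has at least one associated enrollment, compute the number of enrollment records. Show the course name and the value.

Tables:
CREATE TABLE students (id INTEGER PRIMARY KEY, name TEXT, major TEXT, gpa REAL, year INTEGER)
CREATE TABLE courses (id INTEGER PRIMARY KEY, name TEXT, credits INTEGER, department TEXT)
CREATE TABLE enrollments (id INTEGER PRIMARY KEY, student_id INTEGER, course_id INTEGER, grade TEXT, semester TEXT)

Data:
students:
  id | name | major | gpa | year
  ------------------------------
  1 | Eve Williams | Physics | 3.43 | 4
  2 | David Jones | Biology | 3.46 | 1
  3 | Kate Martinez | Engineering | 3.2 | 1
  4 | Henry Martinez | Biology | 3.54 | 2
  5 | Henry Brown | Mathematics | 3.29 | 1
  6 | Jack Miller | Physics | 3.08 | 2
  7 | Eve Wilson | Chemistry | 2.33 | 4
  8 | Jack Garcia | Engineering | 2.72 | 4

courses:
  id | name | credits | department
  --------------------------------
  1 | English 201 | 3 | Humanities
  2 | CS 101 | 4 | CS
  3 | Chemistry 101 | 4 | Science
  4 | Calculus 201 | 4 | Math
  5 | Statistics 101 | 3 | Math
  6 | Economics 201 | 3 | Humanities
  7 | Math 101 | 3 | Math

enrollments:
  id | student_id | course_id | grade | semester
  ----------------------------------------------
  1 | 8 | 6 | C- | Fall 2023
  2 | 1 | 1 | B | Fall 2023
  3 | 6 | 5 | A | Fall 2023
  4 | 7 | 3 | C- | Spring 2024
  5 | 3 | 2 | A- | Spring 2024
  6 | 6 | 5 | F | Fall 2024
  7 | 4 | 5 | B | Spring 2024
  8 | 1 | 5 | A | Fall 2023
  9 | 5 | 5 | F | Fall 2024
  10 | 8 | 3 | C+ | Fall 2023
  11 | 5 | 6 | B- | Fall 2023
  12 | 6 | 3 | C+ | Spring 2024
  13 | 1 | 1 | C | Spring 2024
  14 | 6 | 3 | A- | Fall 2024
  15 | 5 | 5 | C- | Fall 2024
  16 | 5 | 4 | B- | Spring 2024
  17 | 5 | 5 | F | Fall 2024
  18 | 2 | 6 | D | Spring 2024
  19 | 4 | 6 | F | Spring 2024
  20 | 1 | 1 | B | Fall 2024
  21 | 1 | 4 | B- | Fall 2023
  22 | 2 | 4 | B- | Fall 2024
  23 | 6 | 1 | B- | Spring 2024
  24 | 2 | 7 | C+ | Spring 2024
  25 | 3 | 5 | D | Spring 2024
SELECT p.name, COUNT(*) AS n FROM enrollments c JOIN courses p ON c.course_id = p.id GROUP BY p.id, p.name

Execution result:
name | n
English 201 | 4
CS 101 | 1
Chemistry 101 | 4
Calculus 201 | 3
Statistics 101 | 8
Economics 201 | 4
Math 101 | 1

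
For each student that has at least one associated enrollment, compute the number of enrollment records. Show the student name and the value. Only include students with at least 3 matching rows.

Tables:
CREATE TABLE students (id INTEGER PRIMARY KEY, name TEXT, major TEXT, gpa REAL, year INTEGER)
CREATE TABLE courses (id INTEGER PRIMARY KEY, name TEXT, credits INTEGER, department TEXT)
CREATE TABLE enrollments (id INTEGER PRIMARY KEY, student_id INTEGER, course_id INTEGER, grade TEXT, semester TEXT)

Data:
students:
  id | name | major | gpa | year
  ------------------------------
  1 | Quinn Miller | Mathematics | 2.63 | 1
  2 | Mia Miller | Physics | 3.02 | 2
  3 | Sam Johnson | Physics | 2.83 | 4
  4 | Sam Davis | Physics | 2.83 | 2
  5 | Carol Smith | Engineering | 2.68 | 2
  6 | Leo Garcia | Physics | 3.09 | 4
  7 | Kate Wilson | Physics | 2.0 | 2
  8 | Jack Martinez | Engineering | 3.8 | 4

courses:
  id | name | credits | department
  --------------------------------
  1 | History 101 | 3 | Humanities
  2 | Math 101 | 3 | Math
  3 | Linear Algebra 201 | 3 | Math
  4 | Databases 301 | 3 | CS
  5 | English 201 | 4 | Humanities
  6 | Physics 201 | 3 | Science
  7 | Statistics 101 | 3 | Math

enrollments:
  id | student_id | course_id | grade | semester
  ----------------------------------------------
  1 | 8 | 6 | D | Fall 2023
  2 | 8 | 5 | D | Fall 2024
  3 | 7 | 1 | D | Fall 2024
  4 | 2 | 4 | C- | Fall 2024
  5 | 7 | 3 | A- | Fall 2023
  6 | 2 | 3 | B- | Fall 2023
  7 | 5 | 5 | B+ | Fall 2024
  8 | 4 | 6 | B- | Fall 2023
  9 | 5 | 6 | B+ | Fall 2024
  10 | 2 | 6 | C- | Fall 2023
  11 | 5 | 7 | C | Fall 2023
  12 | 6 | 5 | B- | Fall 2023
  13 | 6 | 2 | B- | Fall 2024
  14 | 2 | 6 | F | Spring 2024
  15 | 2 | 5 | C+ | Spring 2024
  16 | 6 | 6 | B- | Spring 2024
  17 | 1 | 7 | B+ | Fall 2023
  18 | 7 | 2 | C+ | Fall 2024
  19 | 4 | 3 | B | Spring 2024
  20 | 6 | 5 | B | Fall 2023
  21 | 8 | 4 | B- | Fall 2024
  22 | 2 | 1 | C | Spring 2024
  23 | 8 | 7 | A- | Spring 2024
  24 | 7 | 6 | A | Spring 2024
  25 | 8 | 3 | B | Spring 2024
SELECT p.name, COUNT(*) AS n FROM enrollments c JOIN students p ON c.student_id = p.id GROUP BY p.id, p.name HAVING COUNT(*) >= 3

Execution result:
name | n
Mia Miller | 6
Carol Smith | 3
Leo Garcia | 4
Kate Wilson | 4
Jack Martinez | 5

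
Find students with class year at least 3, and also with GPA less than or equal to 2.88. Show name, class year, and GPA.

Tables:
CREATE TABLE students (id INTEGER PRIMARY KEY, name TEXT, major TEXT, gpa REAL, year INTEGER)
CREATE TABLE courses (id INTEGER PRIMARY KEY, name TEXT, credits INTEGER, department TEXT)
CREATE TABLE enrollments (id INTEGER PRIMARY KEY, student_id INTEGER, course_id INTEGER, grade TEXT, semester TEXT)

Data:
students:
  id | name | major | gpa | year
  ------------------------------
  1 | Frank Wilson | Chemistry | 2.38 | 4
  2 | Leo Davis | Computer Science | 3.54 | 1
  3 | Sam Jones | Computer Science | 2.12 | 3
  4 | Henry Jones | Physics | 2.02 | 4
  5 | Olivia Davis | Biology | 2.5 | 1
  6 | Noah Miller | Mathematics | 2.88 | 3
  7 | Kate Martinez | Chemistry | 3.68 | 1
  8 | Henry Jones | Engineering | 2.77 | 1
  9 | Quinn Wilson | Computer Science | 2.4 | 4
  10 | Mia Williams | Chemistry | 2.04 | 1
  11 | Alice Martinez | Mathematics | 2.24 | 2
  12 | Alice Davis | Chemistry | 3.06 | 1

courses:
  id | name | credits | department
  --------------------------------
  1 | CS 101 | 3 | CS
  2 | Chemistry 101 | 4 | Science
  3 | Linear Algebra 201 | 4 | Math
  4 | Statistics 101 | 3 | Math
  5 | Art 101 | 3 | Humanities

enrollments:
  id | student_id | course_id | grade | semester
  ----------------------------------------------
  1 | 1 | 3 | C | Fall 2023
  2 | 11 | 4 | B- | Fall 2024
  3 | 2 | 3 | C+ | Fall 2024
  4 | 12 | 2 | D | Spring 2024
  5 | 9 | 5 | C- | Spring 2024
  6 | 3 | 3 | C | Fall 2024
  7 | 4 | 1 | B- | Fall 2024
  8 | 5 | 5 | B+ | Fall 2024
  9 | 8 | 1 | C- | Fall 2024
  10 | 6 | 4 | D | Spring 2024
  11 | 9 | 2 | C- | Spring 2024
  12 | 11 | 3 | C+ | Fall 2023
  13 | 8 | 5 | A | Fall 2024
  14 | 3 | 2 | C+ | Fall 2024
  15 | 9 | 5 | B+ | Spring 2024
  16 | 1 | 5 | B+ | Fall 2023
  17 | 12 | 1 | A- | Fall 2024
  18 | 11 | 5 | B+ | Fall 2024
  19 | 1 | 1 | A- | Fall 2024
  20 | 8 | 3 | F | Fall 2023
SELECT name, year, gpa FROM students WHERE year >= 3 AND gpa <= 2.88

Execution result:
name | year | gpa
Frank Wilson | 4 | 2.38
Sam Jones | 3 | 2.12
Henry Jones | 4 | 2.02
Noah Miller | 3 | 2.88
Quinn Wilson | 4 | 2.40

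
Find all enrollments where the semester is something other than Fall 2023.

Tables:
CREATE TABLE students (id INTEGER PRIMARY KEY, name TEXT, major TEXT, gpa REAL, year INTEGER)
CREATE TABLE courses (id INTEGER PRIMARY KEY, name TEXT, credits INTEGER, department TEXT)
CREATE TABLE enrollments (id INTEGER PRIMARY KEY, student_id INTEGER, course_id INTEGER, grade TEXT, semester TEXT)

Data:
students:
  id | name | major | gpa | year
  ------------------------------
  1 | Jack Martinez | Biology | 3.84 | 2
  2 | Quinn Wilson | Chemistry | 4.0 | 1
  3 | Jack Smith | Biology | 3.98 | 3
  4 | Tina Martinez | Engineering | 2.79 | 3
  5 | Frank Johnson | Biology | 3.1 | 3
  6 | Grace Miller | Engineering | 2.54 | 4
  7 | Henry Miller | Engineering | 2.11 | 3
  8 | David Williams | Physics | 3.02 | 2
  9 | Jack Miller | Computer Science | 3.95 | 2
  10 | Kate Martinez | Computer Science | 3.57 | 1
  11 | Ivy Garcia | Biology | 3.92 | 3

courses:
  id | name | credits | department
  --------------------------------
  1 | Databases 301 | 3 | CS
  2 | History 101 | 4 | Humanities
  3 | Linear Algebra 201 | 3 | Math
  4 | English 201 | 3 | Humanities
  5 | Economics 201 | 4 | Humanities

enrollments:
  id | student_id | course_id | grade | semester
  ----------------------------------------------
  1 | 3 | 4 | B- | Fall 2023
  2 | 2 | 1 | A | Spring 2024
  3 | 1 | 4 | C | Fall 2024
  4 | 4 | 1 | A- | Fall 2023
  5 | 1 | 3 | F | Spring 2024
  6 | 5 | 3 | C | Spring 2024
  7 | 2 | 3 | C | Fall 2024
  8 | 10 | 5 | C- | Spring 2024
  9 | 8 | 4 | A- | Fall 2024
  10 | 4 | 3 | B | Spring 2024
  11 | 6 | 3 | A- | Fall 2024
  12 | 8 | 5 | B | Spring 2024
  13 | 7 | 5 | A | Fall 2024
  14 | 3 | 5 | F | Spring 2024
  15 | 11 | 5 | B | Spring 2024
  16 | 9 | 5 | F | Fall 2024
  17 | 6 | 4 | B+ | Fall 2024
SELECT id, semester FROM enrollments WHERE semester <> 'Fall 2023'

Execution result:
id | semester
2 | Spring 2024
3 | Fall 2024
5 | Spring 2024
6 | Spring 2024
7 | Fall 2024
8 | Spring 2024
9 | Fall 2024
10 | Spring 2024
11 | Fall 2024
12 | Spring 2024
13 | Fall 2024
14 | Spring 2024
15 | Spring 2024
16 | Fall 2024
17 | Fall 2024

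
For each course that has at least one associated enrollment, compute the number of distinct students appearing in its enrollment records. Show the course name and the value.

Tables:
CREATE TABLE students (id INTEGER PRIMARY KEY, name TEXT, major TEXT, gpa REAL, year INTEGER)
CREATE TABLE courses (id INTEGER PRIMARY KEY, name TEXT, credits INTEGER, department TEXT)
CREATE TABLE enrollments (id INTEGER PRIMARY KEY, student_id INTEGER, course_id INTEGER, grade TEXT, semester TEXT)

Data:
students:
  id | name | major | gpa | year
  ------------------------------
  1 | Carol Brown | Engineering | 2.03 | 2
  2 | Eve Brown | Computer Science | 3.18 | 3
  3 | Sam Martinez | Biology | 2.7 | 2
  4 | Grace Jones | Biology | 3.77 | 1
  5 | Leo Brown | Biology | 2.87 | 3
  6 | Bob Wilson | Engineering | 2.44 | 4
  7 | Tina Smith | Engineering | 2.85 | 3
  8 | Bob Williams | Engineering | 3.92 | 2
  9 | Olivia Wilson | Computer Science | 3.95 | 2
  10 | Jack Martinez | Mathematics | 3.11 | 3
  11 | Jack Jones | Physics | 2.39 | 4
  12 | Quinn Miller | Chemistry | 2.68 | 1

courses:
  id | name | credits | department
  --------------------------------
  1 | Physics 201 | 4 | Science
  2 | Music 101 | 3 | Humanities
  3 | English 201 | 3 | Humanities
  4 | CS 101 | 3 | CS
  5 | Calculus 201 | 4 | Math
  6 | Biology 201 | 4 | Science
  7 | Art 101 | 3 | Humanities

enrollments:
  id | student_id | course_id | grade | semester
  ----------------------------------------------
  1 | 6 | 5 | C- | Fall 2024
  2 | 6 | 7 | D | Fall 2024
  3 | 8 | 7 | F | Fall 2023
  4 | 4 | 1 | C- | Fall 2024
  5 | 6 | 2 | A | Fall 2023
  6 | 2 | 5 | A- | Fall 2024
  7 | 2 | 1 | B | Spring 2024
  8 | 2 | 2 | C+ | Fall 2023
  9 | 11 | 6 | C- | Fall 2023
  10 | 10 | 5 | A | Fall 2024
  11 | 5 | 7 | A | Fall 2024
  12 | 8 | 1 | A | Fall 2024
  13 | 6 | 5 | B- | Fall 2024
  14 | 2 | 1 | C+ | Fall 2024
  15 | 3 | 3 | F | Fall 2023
SELECT p.name, COUNT(DISTINCT c.student_id) AS distinct_student_count FROM enrollments c JOIN courses p ON c.course_id = p.id GROUP BY p.id, p.name

Execution result:
name | distinct_student_count
Physics 201 | 3
Music 101 | 2
English 201 | 1
Calculus 201 | 3
Biology 201 | 1
Art 101 | 3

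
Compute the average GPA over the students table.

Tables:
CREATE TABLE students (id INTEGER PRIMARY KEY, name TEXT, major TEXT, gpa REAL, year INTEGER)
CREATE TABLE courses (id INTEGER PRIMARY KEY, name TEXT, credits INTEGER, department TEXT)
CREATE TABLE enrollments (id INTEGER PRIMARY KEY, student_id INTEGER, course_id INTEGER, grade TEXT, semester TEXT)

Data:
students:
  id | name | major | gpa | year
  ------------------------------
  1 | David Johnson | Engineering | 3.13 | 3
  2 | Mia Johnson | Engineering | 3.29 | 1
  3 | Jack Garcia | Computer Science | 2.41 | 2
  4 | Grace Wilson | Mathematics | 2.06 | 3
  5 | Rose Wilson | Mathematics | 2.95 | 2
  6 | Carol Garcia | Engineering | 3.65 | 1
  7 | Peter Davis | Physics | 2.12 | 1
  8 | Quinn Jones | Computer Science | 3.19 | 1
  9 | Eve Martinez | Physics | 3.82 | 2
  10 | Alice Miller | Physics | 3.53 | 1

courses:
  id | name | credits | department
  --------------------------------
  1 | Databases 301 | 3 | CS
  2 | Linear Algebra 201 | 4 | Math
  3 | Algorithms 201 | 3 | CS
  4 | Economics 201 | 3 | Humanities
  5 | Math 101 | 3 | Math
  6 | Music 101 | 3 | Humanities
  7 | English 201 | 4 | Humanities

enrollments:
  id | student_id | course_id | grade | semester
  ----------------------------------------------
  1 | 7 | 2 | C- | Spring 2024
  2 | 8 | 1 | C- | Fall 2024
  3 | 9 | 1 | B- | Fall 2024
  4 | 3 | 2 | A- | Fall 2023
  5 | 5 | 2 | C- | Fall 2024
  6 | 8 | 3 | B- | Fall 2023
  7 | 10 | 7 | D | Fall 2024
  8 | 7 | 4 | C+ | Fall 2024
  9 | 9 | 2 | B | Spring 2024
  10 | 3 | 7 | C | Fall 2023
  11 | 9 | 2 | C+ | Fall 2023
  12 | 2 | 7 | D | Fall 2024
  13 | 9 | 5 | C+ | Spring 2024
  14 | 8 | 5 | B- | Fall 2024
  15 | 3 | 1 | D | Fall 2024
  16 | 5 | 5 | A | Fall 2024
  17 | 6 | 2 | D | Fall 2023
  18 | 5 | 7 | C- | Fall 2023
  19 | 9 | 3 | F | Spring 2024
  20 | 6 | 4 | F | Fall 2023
SELECT AVG(gpa) FROM students

Execution result:
3.02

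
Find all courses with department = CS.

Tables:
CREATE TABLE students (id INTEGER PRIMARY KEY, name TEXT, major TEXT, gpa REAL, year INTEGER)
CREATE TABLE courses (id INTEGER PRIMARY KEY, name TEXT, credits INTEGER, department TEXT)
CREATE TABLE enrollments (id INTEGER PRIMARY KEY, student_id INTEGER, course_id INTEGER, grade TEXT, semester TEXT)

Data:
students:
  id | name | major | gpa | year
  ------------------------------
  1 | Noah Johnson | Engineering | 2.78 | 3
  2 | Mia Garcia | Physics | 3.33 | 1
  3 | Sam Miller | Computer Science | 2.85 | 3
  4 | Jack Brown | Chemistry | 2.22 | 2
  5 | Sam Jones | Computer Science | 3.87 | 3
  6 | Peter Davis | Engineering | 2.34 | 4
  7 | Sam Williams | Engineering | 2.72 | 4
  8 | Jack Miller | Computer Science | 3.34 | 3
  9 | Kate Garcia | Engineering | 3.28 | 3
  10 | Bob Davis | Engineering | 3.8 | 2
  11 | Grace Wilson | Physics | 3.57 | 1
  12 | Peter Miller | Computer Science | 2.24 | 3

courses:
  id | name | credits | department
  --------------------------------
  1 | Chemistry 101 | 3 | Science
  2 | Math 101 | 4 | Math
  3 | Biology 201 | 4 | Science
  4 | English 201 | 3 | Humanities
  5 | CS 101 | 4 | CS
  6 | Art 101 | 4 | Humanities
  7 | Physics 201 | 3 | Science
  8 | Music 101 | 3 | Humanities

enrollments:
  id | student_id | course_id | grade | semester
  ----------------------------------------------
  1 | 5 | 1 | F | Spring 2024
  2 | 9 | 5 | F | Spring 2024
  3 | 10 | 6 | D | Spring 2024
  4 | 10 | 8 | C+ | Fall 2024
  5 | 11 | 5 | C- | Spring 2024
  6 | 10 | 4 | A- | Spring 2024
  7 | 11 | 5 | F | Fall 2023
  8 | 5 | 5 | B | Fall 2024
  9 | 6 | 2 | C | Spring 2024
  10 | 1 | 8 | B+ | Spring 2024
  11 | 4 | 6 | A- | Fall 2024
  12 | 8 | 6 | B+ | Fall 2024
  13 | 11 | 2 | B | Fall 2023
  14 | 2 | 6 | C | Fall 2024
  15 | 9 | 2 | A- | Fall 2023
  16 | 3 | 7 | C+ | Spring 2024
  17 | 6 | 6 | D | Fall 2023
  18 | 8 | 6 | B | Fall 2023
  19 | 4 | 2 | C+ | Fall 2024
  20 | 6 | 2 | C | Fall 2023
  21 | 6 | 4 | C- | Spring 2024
SELECT name, department FROM courses WHERE department = 'CS'

Execution result:
name | department
CS 101 | CS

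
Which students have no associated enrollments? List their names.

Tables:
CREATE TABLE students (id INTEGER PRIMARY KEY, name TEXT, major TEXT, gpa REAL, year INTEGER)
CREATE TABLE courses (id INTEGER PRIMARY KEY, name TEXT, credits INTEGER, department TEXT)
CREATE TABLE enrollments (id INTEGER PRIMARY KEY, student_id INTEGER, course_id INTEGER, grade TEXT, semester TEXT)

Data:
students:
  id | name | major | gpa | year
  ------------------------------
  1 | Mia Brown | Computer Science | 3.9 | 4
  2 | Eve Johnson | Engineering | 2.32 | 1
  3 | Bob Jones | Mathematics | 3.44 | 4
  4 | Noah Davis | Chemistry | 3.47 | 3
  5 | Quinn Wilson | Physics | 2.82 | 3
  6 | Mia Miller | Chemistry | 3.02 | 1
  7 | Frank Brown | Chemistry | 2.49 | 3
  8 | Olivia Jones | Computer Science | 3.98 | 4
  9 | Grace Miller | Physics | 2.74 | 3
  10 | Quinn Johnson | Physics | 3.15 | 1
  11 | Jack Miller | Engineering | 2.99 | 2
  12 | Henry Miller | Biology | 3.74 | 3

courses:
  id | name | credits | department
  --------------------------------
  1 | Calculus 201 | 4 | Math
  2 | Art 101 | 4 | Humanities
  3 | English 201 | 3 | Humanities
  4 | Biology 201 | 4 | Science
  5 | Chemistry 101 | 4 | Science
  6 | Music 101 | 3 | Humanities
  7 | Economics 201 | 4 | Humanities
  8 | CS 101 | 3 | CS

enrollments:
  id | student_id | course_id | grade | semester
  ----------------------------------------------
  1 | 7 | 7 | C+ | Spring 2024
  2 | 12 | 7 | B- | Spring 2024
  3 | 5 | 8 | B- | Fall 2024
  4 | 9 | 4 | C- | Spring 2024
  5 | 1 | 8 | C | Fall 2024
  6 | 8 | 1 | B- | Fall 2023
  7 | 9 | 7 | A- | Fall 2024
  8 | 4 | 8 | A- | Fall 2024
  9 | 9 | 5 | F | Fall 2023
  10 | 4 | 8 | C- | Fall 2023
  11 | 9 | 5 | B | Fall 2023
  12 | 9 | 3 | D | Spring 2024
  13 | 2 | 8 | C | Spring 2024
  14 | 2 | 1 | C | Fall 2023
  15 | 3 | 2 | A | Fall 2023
SELECT p.name FROM students p LEFT JOIN enrollments c ON c.student_id = p.id WHERE c.id IS NULL

Execution result:
name
Mia Miller
Quinn Johnson
Jack Miller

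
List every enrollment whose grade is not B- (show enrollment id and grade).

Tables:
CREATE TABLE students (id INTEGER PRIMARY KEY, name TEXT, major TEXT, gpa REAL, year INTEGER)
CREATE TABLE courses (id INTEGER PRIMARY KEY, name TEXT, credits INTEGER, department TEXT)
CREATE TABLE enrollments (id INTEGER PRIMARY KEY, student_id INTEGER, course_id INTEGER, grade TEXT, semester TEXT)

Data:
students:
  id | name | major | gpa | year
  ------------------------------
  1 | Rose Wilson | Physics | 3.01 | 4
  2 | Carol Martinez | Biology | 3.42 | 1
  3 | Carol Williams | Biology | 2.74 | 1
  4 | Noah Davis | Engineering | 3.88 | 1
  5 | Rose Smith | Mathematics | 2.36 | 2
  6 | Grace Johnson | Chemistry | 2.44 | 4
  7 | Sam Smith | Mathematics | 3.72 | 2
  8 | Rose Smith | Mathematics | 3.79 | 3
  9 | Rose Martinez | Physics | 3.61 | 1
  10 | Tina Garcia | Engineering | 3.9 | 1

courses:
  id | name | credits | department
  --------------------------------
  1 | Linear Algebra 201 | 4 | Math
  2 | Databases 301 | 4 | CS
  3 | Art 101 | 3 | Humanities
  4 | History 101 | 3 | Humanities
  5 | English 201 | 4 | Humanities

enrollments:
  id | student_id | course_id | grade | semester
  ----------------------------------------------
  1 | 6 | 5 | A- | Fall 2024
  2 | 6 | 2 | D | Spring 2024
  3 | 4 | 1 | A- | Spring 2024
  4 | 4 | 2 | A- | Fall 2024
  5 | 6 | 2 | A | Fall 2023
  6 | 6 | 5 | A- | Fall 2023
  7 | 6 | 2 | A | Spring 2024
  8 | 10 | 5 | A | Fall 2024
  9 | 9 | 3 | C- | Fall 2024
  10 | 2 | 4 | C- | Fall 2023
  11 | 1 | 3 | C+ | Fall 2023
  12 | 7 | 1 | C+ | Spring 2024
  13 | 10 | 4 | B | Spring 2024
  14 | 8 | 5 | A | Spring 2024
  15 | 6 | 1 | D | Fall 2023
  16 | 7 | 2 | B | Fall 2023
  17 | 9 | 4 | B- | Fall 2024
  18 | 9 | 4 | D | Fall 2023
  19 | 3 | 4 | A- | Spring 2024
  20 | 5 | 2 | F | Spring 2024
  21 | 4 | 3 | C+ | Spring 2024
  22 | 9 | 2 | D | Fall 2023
SELECT id, grade FROM enrollments WHERE grade <> 'B-'

Execution result:
id | grade
1 | A-
2 | D
3 | A-
4 | A-
5 | A
6 | A-
7 | A
8 | A
9 | C-
10 | C-
11 | C+
12 | C+
13 | B
14 | A
15 | D
16 | B
18 | D
19 | A-
20 | F
21 | C+
22 | D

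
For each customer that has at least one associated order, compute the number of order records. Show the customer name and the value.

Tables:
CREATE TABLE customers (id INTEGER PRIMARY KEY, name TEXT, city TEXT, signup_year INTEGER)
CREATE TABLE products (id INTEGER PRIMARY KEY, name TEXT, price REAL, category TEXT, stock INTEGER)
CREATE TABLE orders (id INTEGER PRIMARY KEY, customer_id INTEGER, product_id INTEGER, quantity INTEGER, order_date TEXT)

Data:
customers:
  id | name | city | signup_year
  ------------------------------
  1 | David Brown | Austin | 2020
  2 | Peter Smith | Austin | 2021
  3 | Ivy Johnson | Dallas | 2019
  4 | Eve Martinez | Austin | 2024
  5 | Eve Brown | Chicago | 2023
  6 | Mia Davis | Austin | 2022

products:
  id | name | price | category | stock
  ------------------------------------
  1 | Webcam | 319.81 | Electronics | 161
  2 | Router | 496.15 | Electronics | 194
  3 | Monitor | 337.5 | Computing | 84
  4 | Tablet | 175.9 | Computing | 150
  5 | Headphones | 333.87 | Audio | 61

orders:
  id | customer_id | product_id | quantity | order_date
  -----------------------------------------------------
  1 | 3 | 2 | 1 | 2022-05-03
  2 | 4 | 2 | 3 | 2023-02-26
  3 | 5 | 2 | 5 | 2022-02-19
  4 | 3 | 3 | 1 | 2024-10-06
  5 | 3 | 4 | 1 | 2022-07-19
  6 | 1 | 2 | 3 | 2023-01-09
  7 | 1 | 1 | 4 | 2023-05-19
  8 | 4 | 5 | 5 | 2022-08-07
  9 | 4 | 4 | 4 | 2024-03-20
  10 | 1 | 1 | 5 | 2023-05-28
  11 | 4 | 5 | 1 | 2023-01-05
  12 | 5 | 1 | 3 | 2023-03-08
SELECT p.name, COUNT(*) AS n FROM orders c JOIN customers p ON c.customer_id = p.id GROUP BY p.id, p.name

Execution result:
name | n
David Brown | 3
Ivy Johnson | 3
Eve Martinez | 4
Eve Brown | 2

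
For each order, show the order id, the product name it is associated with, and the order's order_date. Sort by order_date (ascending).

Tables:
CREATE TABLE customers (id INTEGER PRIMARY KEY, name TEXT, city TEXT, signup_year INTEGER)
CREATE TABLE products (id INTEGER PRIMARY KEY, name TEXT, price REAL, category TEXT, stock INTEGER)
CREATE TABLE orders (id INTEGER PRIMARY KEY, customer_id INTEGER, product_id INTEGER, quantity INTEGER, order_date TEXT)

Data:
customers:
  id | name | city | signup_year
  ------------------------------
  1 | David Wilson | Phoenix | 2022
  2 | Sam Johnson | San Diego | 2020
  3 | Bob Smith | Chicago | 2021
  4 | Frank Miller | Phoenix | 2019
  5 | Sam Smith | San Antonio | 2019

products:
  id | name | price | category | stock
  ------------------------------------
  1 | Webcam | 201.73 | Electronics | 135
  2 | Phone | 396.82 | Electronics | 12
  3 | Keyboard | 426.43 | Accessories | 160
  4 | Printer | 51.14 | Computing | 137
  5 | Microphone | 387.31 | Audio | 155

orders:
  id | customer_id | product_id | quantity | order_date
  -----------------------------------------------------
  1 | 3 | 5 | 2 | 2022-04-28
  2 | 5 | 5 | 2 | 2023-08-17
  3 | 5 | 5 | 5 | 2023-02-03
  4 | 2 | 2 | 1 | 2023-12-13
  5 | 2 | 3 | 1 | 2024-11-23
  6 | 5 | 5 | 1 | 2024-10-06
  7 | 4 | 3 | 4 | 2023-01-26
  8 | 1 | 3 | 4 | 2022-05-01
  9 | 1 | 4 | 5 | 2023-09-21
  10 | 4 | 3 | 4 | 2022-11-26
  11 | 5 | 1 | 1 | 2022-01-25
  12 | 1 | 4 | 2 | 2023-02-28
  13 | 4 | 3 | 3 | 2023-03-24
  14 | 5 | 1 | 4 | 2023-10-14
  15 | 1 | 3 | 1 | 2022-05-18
SELECT c.id, p.name AS product, c.order_date FROM orders c JOIN products p ON c.product_id = p.id ORDER BY c.order_date ASC

Execution result:
id | product | order_date
11 | Webcam | 2022-01-25
1 | Microphone | 2022-04-28
8 | Keyboard | 2022-05-01
15 | Keyboard | 2022-05-18
10 | Keyboard | 2022-11-26
7 | Keyboard | 2023-01-26
3 | Microphone | 2023-02-03
12 | Printer | 2023-02-28
13 | Keyboard | 2023-03-24
2 | Microphone | 2023-08-17
9 | Printer | 2023-09-21
14 | Webcam | 2023-10-14
4 | Phone | 2023-12-13
6 | Microphone | 2024-10-06
5 | Keyboard | 2024-11-23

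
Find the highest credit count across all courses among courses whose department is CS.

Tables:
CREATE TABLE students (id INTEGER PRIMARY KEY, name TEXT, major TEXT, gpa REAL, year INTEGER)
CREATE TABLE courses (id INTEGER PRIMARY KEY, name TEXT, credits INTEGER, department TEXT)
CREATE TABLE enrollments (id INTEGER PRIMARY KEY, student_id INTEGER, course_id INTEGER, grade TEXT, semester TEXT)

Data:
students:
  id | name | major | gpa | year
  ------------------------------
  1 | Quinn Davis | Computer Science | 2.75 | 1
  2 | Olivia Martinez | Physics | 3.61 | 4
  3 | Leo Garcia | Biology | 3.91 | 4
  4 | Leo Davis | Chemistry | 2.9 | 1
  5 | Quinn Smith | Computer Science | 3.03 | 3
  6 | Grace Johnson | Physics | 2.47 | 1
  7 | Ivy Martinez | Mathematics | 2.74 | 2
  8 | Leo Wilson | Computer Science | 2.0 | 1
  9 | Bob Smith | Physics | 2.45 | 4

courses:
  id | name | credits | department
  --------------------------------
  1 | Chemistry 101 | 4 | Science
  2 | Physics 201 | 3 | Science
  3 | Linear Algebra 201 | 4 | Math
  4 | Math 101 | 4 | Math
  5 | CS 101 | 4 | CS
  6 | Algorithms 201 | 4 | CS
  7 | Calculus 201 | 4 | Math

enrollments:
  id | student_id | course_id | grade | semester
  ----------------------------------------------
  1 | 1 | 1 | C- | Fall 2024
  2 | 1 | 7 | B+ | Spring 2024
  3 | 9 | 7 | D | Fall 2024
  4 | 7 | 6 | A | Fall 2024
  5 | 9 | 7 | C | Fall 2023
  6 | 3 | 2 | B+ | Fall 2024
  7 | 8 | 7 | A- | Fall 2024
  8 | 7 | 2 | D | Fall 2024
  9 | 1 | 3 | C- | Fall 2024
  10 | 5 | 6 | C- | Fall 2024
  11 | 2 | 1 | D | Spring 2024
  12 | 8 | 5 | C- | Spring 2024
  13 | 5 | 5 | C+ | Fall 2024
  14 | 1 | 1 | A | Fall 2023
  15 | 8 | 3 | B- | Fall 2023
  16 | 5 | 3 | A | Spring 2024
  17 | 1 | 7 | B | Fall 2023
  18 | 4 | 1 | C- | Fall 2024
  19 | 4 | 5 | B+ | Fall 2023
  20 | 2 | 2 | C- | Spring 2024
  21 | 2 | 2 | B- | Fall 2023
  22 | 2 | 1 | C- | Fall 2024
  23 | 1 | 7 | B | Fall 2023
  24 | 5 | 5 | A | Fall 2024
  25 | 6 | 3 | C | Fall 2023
SELECT MAX(credits) FROM courses WHERE department = 'CS'

Execution result:
4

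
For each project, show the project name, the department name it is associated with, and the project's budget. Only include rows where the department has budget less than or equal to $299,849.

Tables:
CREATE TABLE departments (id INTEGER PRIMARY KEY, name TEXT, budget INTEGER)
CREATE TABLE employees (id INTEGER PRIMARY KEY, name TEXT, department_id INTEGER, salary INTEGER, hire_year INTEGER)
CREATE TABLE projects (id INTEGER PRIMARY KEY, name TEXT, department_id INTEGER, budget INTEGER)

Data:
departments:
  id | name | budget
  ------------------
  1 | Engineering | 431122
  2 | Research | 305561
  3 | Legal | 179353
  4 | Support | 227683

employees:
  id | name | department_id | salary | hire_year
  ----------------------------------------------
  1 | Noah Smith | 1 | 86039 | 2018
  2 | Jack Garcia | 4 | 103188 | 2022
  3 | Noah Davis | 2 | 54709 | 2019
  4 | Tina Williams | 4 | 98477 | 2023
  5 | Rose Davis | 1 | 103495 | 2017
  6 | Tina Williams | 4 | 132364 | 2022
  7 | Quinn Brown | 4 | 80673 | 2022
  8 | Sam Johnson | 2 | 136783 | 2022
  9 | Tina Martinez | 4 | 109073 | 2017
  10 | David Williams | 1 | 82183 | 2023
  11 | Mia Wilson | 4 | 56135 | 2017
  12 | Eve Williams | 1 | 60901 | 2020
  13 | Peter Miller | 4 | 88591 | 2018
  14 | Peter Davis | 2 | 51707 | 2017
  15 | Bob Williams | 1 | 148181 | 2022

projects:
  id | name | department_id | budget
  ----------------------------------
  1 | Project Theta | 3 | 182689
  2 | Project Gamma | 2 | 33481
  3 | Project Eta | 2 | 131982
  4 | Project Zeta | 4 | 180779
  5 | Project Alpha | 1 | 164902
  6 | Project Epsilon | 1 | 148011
SELECT c.name, p.name AS department, c.budget FROM projects c JOIN departments p ON c.department_id = p.id WHERE p.budget <= 299849

Execution result:
name | department | budget
Project Theta | Legal | 182689
Project Zeta | Support | 180779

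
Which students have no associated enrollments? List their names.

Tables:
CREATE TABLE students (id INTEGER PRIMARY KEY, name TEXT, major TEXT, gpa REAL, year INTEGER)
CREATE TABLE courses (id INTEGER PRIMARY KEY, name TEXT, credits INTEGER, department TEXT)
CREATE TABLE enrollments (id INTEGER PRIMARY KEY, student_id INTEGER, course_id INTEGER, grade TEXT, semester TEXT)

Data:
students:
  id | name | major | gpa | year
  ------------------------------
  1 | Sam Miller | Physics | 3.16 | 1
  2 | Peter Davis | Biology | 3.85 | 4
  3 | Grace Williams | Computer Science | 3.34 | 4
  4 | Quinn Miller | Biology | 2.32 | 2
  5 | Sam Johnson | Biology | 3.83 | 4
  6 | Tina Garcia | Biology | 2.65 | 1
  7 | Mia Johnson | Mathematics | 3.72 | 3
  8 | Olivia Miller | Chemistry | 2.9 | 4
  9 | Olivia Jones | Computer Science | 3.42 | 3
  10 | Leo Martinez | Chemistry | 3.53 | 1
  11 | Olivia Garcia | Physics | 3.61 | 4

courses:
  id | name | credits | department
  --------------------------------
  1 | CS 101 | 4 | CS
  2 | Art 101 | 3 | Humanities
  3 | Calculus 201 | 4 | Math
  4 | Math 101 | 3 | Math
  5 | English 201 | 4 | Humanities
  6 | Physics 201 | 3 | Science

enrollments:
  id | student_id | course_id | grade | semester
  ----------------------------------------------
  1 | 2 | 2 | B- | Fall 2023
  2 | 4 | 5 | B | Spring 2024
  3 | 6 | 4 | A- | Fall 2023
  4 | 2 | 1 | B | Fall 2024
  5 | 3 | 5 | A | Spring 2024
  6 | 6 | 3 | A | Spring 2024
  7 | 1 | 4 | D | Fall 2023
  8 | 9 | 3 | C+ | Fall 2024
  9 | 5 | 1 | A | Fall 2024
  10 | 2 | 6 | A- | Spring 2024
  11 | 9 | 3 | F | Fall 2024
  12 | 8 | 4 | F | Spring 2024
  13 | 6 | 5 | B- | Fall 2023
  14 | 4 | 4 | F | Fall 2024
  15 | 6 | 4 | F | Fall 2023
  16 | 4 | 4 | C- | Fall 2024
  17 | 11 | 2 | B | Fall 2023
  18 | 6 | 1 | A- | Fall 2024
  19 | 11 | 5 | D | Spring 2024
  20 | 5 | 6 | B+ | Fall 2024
SELECT p.name FROM students p LEFT JOIN enrollments c ON c.student_id = p.id WHERE c.id IS NULL

Execution result:
name
Mia Johnson
Leo Martinez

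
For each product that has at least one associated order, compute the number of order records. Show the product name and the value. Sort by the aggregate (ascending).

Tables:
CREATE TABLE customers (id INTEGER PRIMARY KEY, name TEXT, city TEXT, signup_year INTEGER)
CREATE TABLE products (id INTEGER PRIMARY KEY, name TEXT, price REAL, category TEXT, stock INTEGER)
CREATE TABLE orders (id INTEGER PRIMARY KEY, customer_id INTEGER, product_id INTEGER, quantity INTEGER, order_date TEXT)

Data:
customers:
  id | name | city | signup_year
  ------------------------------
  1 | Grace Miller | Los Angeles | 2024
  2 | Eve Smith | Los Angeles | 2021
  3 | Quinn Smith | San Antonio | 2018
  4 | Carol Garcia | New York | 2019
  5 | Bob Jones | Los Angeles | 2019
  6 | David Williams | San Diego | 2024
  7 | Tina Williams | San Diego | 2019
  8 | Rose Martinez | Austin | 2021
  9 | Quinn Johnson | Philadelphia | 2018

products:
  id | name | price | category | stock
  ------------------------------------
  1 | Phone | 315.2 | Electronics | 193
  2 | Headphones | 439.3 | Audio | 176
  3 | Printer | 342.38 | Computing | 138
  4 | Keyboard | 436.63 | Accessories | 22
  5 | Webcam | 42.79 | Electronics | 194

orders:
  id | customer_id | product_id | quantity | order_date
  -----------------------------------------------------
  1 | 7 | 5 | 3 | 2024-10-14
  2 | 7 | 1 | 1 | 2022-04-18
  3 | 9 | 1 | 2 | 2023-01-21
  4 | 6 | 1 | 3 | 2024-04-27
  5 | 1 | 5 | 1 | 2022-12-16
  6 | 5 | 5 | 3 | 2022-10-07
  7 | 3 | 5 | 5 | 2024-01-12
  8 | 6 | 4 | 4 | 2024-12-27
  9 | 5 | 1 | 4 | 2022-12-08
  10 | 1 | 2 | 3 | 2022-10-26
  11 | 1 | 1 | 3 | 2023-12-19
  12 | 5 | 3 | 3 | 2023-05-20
SELECT p.name, COUNT(*) AS n FROM orders c JOIN products p ON c.product_id = p.id GROUP BY p.id, p.name ORDER BY n ASC

Execution result:
name | n
Headphones | 1
Printer | 1
Keyboard | 1
Webcam | 4
Phone | 5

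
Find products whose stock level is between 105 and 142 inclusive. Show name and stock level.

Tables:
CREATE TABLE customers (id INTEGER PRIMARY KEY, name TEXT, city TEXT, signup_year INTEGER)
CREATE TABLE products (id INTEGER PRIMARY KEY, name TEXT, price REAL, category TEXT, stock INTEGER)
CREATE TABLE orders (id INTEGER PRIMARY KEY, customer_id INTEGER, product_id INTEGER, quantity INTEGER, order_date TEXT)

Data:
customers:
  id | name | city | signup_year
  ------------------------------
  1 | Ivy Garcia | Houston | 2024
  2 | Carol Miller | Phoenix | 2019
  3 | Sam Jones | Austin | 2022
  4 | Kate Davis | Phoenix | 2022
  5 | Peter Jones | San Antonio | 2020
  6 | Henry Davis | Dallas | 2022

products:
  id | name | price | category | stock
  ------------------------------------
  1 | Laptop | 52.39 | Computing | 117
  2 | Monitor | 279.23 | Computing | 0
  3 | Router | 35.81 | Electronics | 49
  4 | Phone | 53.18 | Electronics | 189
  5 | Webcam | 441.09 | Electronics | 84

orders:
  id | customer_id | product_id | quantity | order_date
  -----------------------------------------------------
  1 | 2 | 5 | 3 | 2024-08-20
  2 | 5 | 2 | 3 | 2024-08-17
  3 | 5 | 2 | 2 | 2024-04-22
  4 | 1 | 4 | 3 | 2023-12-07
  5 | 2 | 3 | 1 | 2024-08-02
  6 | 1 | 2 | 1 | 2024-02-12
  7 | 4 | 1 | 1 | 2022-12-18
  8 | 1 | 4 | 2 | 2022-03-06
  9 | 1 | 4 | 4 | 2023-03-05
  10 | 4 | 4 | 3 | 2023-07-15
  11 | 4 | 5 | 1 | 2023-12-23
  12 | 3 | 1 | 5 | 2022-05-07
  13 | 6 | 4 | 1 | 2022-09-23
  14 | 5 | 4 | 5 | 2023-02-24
SELECT name, stock FROM products WHERE stock BETWEEN 105 AND 142

Execution result:
name | stock
Laptop | 117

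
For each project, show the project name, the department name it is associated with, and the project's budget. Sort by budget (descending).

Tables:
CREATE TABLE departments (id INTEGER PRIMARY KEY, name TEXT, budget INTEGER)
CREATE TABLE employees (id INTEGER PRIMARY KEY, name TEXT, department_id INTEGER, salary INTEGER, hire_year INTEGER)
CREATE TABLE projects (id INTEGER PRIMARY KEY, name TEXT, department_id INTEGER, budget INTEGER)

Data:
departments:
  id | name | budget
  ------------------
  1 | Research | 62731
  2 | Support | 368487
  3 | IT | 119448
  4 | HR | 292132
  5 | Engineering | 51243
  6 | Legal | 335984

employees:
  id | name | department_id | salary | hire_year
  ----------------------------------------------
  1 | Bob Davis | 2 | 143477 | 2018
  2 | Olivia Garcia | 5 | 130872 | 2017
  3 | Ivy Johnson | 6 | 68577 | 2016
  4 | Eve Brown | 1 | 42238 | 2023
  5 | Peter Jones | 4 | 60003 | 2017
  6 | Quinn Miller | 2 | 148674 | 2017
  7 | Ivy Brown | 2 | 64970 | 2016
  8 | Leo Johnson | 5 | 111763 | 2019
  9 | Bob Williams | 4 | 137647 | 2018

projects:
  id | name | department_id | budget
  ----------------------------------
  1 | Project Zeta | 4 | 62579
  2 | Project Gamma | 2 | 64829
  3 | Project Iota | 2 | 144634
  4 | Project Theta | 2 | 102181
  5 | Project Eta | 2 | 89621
SELECT c.name, p.name AS department, c.budget FROM projects c JOIN departments p ON c.department_id = p.id ORDER BY c.budget DESC

Execution result:
name | department | budget
Project Iota | Support | 144634
Project Theta | Support | 102181
Project Eta | Support | 89621
Project Gamma | Support | 64829
Project Zeta | HR | 62579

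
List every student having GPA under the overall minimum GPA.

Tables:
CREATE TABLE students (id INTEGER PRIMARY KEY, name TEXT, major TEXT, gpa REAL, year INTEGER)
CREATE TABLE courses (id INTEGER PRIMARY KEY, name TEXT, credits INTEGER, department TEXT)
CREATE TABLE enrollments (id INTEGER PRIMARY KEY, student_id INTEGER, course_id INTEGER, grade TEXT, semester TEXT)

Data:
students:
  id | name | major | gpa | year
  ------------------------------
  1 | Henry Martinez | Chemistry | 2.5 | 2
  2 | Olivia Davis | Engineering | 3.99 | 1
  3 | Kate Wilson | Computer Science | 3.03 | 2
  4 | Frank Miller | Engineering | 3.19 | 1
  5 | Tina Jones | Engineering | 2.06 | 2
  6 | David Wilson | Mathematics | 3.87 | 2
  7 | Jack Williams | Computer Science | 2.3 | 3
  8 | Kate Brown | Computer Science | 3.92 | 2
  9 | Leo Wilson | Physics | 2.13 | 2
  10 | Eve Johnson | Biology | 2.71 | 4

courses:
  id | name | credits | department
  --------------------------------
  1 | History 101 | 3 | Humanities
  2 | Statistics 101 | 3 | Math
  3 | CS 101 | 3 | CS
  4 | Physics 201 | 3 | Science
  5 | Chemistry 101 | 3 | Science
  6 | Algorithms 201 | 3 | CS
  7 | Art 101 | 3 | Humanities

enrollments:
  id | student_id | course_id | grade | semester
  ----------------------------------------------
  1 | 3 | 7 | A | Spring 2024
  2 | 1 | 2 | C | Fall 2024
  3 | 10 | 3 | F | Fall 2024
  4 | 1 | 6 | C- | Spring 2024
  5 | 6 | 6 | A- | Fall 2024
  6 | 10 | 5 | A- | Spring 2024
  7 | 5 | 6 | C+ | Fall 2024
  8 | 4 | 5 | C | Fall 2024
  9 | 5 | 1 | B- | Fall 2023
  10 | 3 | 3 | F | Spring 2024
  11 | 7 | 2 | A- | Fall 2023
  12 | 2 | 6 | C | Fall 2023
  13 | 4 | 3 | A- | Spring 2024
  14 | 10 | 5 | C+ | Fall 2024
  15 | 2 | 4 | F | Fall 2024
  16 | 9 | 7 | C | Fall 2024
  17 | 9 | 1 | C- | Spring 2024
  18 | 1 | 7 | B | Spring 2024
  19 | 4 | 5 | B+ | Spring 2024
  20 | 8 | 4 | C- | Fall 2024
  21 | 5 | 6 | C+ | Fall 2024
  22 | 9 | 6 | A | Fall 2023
SELECT name, gpa FROM students WHERE gpa < (SELECT MIN(gpa) FROM students)

Execution result:
(no rows)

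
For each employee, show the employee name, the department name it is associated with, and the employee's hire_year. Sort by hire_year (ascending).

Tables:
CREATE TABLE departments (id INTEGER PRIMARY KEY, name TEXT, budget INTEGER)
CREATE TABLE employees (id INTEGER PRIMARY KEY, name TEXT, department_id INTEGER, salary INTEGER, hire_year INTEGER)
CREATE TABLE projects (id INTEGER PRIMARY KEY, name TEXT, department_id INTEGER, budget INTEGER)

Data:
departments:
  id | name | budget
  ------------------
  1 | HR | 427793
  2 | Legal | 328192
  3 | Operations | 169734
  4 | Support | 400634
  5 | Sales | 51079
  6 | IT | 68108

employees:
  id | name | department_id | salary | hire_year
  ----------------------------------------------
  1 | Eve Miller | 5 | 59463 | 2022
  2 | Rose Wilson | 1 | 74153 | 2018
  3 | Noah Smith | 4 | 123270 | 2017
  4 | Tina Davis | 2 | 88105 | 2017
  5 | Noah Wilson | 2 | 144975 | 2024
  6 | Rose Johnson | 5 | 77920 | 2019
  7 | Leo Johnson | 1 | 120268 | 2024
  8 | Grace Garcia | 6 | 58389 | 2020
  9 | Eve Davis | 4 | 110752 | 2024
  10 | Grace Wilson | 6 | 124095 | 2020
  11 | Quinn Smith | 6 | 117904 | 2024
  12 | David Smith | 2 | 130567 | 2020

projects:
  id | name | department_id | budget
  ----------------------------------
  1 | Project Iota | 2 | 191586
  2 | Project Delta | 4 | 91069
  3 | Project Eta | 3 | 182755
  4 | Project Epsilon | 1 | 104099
SELECT c.name, p.name AS department, c.hire_year FROM employees c JOIN departments p ON c.department_id = p.id ORDER BY c.hire_year ASC

Execution result:
name | department | hire_year
Noah Smith | Support | 2017
Tina Davis | Legal | 2017
Rose Wilson | HR | 2018
Rose Johnson | Sales | 2019
Grace Garcia | IT | 2020
Grace Wilson | IT | 2020
David Smith | Legal | 2020
Eve Miller | Sales | 2022
Noah Wilson | Legal | 2024
Leo Johnson | HR | 2024
Eve Davis | Support | 2024
Quinn Smith | IT | 2024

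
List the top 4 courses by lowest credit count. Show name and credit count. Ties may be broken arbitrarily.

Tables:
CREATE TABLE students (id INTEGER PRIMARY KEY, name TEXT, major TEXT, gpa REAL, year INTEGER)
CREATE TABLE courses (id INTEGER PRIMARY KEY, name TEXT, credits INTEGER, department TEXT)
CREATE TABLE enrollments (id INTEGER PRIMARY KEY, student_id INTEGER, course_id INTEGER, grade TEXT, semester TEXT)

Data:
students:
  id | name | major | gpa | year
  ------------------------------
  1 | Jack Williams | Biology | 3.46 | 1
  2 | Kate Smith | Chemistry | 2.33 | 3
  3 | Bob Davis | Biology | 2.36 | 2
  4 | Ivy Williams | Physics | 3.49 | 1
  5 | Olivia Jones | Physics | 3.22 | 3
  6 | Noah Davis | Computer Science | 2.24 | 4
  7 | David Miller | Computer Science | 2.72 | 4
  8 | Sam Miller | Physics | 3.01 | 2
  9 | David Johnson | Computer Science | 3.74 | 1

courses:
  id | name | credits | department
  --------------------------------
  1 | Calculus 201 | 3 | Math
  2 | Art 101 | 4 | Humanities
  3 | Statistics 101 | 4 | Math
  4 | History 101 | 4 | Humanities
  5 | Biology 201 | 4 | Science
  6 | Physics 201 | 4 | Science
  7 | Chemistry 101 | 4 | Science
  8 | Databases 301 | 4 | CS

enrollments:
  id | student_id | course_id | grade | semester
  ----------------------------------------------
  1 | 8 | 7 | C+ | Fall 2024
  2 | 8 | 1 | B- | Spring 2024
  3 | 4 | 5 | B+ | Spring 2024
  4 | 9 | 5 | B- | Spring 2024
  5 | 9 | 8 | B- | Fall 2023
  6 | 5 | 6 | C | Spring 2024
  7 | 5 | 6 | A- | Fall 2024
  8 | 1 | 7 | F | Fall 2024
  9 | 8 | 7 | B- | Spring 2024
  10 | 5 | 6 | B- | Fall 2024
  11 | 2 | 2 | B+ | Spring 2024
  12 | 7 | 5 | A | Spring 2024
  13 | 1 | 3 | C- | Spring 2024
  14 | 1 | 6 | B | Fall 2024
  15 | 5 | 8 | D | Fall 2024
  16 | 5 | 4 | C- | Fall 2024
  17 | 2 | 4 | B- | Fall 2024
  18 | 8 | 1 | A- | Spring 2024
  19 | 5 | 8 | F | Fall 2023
SELECT name, credits FROM courses ORDER BY credits ASC LIMIT 4

Execution result:
name | credits
Calculus 201 | 3
Art 101 | 4
Statistics 101 | 4
History 101 | 4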